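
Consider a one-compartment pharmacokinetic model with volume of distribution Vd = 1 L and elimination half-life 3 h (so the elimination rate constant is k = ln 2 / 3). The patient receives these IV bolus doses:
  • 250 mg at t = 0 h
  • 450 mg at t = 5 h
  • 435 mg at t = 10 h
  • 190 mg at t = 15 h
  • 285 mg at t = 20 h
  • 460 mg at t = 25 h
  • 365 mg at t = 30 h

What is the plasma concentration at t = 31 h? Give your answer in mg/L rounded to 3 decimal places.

436.555 mg/L

k = ln 2 / 3 = 0.23105 per h
Dose 1 (250 mg at t=0 h): 250·exp(−0.23105·31) = 0.194 mg/L
Dose 2 (450 mg at t=5 h): 450·exp(−0.23105·26) = 1.107 mg/L
Dose 3 (435 mg at t=10 h): 435·exp(−0.23105·21) = 3.398 mg/L
Dose 4 (190 mg at t=15 h): 190·exp(−0.23105·16) = 4.713 mg/L
Dose 5 (285 mg at t=20 h): 285·exp(−0.23105·11) = 22.442 mg/L
Dose 6 (460 mg at t=25 h): 460·exp(−0.23105·6) = 115.000 mg/L
Dose 7 (365 mg at t=30 h): 365·exp(−0.23105·1) = 289.701 mg/L
C(31) = 0.194 + 1.107 + 3.398 + 4.713 + 22.442 + 115.000 + 289.701 = 436.555 mg/L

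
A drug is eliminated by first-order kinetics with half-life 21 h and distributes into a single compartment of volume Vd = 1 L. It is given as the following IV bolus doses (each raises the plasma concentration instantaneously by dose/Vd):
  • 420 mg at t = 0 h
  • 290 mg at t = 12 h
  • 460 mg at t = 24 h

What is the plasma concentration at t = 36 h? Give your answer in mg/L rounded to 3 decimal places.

568.883 mg/L

k = ln 2 / 21 = 0.03301 per h
Dose 1 (420 mg at t=0 h): 420·exp(−0.03301·36) = 127.996 mg/L
Dose 2 (290 mg at t=12 h): 290·exp(−0.03301·24) = 131.330 mg/L
Dose 3 (460 mg at t=24 h): 460·exp(−0.03301·12) = 309.557 mg/L
C(36) = 127.996 + 131.330 + 309.557 = 568.883 mg/L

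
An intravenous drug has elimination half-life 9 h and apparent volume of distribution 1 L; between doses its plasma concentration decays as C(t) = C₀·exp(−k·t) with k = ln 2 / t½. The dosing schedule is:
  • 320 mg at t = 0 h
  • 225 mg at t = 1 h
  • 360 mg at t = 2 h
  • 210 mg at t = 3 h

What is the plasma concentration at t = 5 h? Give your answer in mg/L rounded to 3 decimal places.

848.825 mg/L

k = ln 2 / 9 = 0.07702 per h
Dose 1 (320 mg at t=0 h): 320·exp(−0.07702·5) = 217.726 mg/L
Dose 2 (225 mg at t=1 h): 225·exp(−0.07702·4) = 165.345 mg/L
Dose 3 (360 mg at t=2 h): 360·exp(−0.07702·3) = 285.732 mg/L
Dose 4 (210 mg at t=3 h): 210·exp(−0.07702·2) = 180.021 mg/L
C(5) = 217.726 + 165.345 + 285.732 + 180.021 = 848.825 mg/L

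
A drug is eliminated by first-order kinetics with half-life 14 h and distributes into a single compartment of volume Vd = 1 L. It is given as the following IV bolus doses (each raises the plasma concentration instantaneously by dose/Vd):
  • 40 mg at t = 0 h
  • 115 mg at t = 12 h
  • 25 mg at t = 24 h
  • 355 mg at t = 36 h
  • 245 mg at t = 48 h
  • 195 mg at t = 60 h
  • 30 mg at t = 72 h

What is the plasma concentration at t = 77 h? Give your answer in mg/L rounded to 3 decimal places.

219.682 mg/L

k = ln 2 / 14 = 0.04951 per h
Dose 1 (40 mg at t=0 h): 40·exp(−0.04951·77) = 0.884 mg/L
Dose 2 (115 mg at t=12 h): 115·exp(−0.04951·65) = 4.603 mg/L
Dose 3 (25 mg at t=24 h): 25·exp(−0.04951·53) = 1.813 mg/L
Dose 4 (355 mg at t=36 h): 355·exp(−0.04951·41) = 46.627 mg/L
Dose 5 (245 mg at t=48 h): 245·exp(−0.04951·29) = 58.291 mg/L
Dose 6 (195 mg at t=60 h): 195·exp(−0.04951·17) = 84.042 mg/L
Dose 7 (30 mg at t=72 h): 30·exp(−0.04951·5) = 23.421 mg/L
C(77) = 0.884 + 4.603 + 1.813 + 46.627 + 58.291 + 84.042 + 23.421 = 219.682 mg/L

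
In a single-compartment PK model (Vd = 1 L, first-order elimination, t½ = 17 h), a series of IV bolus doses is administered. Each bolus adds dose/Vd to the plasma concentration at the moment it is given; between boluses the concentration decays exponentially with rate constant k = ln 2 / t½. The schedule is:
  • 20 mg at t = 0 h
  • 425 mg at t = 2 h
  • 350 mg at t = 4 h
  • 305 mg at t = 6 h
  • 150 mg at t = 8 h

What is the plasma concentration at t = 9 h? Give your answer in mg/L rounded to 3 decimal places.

1032.671 mg/L

k = ln 2 / 17 = 0.04077 per h
Dose 1 (20 mg at t=0 h): 20·exp(−0.04077·9) = 13.857 mg/L
Dose 2 (425 mg at t=2 h): 425·exp(−0.04077·7) = 319.474 mg/L
Dose 3 (350 mg at t=4 h): 350·exp(−0.04077·5) = 285.450 mg/L
Dose 4 (305 mg at t=6 h): 305·exp(−0.04077·3) = 269.884 mg/L
Dose 5 (150 mg at t=8 h): 150·exp(−0.04077·1) = 144.007 mg/L
C(9) = 13.857 + 319.474 + 285.450 + 269.884 + 144.007 = 1032.671 mg/L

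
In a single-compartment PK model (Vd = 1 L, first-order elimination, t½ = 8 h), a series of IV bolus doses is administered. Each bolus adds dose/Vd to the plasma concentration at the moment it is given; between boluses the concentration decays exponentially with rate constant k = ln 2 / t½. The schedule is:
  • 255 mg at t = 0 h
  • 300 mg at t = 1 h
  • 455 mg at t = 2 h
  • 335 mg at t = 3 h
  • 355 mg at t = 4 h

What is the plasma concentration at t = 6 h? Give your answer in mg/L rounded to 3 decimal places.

k = ln 2 / 8 = 0.08664 per h
Dose 1 (255 mg at t=0 h): 255·exp(−0.08664·6) = 151.624 mg/L
Dose 2 (300 mg at t=1 h): 300·exp(−0.08664·5) = 194.526 mg/L
Dose 3 (455 mg at t=2 h): 455·exp(−0.08664·4) = 321.734 mg/L
Dose 4 (335 mg at t=3 h): 335·exp(−0.08664·3) = 258.320 mg/L
Dose 5 (355 mg at t=4 h): 355·exp(−0.08664·2) = 298.518 mg/L
C(6) = 151.624 + 194.526 + 321.734 + 258.320 + 298.518 = 1224.722 mg/L

1224.722 mg/L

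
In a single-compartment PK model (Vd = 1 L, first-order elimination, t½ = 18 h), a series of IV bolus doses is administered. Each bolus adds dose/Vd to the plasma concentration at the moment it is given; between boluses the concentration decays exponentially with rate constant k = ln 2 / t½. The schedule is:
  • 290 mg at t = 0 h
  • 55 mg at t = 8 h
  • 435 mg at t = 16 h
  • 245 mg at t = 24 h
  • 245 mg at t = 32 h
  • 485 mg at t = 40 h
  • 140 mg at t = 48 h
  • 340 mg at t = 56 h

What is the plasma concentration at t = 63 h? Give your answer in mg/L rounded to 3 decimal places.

k = ln 2 / 18 = 0.03851 per h
Dose 1 (290 mg at t=0 h): 290·exp(−0.03851·63) = 25.633 mg/L
Dose 2 (55 mg at t=8 h): 55·exp(−0.03851·55) = 6.615 mg/L
Dose 3 (435 mg at t=16 h): 435·exp(−0.03851·47) = 71.198 mg/L
Dose 4 (245 mg at t=24 h): 245·exp(−0.03851·39) = 54.568 mg/L
Dose 5 (245 mg at t=32 h): 245·exp(−0.03851·31) = 74.255 mg/L
Dose 6 (485 mg at t=40 h): 485·exp(−0.03851·23) = 200.029 mg/L
Dose 7 (140 mg at t=48 h): 140·exp(−0.03851·15) = 78.572 mg/L
Dose 8 (340 mg at t=56 h): 340·exp(−0.03851·7) = 259.664 mg/L
C(63) = 25.633 + 6.615 + 71.198 + 54.568 + 74.255 + 200.029 + 78.572 + 259.664 = 770.533 mg/L

770.533 mg/L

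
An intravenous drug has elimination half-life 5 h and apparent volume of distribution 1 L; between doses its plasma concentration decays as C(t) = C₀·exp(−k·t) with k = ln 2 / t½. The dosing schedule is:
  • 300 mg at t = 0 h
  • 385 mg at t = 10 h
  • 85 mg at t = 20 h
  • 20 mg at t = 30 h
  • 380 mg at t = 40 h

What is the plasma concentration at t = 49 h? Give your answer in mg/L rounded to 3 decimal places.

k = ln 2 / 5 = 0.13863 per h
Dose 1 (300 mg at t=0 h): 300·exp(−0.13863·49) = 0.337 mg/L
Dose 2 (385 mg at t=10 h): 385·exp(−0.13863·39) = 1.728 mg/L
Dose 3 (85 mg at t=20 h): 85·exp(−0.13863·29) = 1.526 mg/L
Dose 4 (20 mg at t=30 h): 20·exp(−0.13863·19) = 1.436 mg/L
Dose 5 (380 mg at t=40 h): 380·exp(−0.13863·9) = 109.126 mg/L
C(49) = 0.337 + 1.728 + 1.526 + 1.436 + 109.126 = 114.152 mg/L

114.152 mg/L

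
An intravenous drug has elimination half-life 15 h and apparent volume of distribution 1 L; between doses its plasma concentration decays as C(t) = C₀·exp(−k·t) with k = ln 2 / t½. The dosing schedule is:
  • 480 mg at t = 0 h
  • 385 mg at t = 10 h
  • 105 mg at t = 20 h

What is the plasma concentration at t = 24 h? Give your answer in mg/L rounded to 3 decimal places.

k = ln 2 / 15 = 0.04621 per h
Dose 1 (480 mg at t=0 h): 480·exp(−0.04621·24) = 158.341 mg/L
Dose 2 (385 mg at t=10 h): 385·exp(−0.04621·14) = 201.604 mg/L
Dose 3 (105 mg at t=20 h): 105·exp(−0.04621·4) = 87.280 mg/L
C(24) = 158.341 + 201.604 + 87.280 = 447.225 mg/L

447.225 mg/L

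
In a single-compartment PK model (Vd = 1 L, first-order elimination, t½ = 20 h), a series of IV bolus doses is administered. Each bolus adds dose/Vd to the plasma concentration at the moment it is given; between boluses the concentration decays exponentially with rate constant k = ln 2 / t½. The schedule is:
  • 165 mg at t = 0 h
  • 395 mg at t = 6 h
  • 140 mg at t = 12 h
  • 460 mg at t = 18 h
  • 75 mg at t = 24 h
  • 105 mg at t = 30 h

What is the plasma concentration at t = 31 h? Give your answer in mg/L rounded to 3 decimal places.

k = ln 2 / 20 = 0.03466 per h
Dose 1 (165 mg at t=0 h): 165·exp(−0.03466·31) = 56.349 mg/L
Dose 2 (395 mg at t=6 h): 395·exp(−0.03466·25) = 166.077 mg/L
Dose 3 (140 mg at t=12 h): 140·exp(−0.03466·19) = 72.469 mg/L
Dose 4 (460 mg at t=18 h): 460·exp(−0.03466·13) = 293.149 mg/L
Dose 5 (75 mg at t=24 h): 75·exp(−0.03466·7) = 58.844 mg/L
Dose 6 (105 mg at t=30 h): 105·exp(−0.03466·1) = 101.423 mg/L
C(31) = 56.349 + 166.077 + 72.469 + 293.149 + 58.844 + 101.423 = 748.311 mg/L

748.311 mg/L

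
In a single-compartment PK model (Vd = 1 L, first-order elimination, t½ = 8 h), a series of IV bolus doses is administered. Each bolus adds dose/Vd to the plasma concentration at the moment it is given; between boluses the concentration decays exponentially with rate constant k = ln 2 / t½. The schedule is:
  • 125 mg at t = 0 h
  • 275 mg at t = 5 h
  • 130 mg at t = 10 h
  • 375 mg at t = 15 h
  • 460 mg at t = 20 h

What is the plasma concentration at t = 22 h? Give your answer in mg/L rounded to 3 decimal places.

k = ln 2 / 8 = 0.08664 per h
Dose 1 (125 mg at t=0 h): 125·exp(−0.08664·22) = 18.581 mg/L
Dose 2 (275 mg at t=5 h): 275·exp(−0.08664·17) = 63.044 mg/L
Dose 3 (130 mg at t=10 h): 130·exp(−0.08664·12) = 45.962 mg/L
Dose 4 (375 mg at t=15 h): 375·exp(−0.08664·7) = 204.470 mg/L
Dose 5 (460 mg at t=20 h): 460·exp(−0.08664·2) = 386.812 mg/L
C(22) = 18.581 + 63.044 + 45.962 + 204.470 + 386.812 = 718.870 mg/L

718.870 mg/L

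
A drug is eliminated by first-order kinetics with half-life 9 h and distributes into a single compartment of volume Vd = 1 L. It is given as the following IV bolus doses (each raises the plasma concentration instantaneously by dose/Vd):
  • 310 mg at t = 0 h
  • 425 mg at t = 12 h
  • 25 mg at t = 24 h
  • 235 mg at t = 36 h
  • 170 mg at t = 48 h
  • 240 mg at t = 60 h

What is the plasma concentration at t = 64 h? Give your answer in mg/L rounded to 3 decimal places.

264.280 mg/L

k = ln 2 / 9 = 0.07702 per h
Dose 1 (310 mg at t=0 h): 310·exp(−0.07702·64) = 2.242 mg/L
Dose 2 (425 mg at t=12 h): 425·exp(−0.07702·52) = 7.746 mg/L
Dose 3 (25 mg at t=24 h): 25·exp(−0.07702·40) = 1.148 mg/L
Dose 4 (235 mg at t=36 h): 235·exp(−0.07702·28) = 27.198 mg/L
Dose 5 (170 mg at t=48 h): 170·exp(−0.07702·16) = 49.577 mg/L
Dose 6 (240 mg at t=60 h): 240·exp(−0.07702·4) = 176.368 mg/L
C(64) = 2.242 + 7.746 + 1.148 + 27.198 + 49.577 + 176.368 = 264.280 mg/L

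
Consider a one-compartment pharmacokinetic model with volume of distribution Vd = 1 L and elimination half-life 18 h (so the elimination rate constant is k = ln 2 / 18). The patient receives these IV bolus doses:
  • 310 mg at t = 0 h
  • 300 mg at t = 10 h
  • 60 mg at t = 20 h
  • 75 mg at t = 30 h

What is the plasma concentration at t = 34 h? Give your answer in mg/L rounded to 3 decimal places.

k = ln 2 / 18 = 0.03851 per h
Dose 1 (310 mg at t=0 h): 310·exp(−0.03851·34) = 83.705 mg/L
Dose 2 (300 mg at t=10 h): 300·exp(−0.03851·24) = 119.055 mg/L
Dose 3 (60 mg at t=20 h): 60·exp(−0.03851·14) = 34.996 mg/L
Dose 4 (75 mg at t=30 h): 75·exp(−0.03851·4) = 64.293 mg/L
C(34) = 83.705 + 119.055 + 34.996 + 64.293 = 302.049 mg/L

302.049 mg/L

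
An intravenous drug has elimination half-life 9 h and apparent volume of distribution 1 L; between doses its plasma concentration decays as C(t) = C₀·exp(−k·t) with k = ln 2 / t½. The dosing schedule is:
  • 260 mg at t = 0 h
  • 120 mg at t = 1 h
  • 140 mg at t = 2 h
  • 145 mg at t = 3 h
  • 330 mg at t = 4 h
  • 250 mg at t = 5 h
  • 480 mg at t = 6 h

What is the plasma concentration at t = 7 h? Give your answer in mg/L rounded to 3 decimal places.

1349.707 mg/L

k = ln 2 / 9 = 0.07702 per h
Dose 1 (260 mg at t=0 h): 260·exp(−0.07702·7) = 151.649 mg/L
Dose 2 (120 mg at t=1 h): 120·exp(−0.07702·6) = 75.595 mg/L
Dose 3 (140 mg at t=2 h): 140·exp(−0.07702·5) = 95.255 mg/L
Dose 4 (145 mg at t=3 h): 145·exp(−0.07702·4) = 106.556 mg/L
Dose 5 (330 mg at t=4 h): 330·exp(−0.07702·3) = 261.921 mg/L
Dose 6 (250 mg at t=5 h): 250·exp(−0.07702·2) = 214.311 mg/L
Dose 7 (480 mg at t=6 h): 480·exp(−0.07702·1) = 444.420 mg/L
C(7) = 151.649 + 75.595 + 95.255 + 106.556 + 261.921 + 214.311 + 444.420 = 1349.707 mg/L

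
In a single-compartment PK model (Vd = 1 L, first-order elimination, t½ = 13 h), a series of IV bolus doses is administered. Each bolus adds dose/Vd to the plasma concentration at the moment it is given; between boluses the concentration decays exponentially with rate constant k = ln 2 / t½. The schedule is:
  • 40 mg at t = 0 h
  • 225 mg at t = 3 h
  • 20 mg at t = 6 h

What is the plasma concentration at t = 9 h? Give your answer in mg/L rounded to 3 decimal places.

k = ln 2 / 13 = 0.05332 per h
Dose 1 (40 mg at t=0 h): 40·exp(−0.05332·9) = 24.755 mg/L
Dose 2 (225 mg at t=3 h): 225·exp(−0.05332·6) = 163.398 mg/L
Dose 3 (20 mg at t=6 h): 20·exp(−0.05332·3) = 17.044 mg/L
C(9) = 24.755 + 163.398 + 17.044 = 205.196 mg/L

205.196 mg/L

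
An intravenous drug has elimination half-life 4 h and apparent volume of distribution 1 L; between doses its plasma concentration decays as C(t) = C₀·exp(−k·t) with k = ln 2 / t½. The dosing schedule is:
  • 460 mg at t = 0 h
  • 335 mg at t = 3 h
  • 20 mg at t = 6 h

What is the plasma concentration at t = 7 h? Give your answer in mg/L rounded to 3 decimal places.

321.077 mg/L

k = ln 2 / 4 = 0.17329 per h
Dose 1 (460 mg at t=0 h): 460·exp(−0.17329·7) = 136.759 mg/L
Dose 2 (335 mg at t=3 h): 335·exp(−0.17329·4) = 167.500 mg/L
Dose 3 (20 mg at t=6 h): 20·exp(−0.17329·1) = 16.818 mg/L
C(7) = 136.759 + 167.500 + 16.818 = 321.077 mg/L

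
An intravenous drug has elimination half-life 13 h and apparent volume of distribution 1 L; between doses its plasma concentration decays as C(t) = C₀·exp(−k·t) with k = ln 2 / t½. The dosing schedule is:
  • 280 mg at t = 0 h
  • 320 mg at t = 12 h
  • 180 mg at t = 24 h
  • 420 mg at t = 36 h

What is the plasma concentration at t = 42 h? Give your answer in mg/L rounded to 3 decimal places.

468.408 mg/L

k = ln 2 / 13 = 0.05332 per h
Dose 1 (280 mg at t=0 h): 280·exp(−0.05332·42) = 29.826 mg/L
Dose 2 (320 mg at t=12 h): 320·exp(−0.05332·30) = 64.635 mg/L
Dose 3 (180 mg at t=24 h): 180·exp(−0.05332·18) = 68.938 mg/L
Dose 4 (420 mg at t=36 h): 420·exp(−0.05332·6) = 305.009 mg/L
C(42) = 29.826 + 64.635 + 68.938 + 305.009 = 468.408 mg/L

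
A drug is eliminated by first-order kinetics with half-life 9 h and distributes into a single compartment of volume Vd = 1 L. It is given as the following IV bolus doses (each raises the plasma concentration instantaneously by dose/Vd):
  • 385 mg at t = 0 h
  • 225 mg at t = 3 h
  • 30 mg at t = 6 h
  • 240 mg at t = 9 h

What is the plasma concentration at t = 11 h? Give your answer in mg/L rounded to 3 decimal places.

k = ln 2 / 9 = 0.07702 per h
Dose 1 (385 mg at t=0 h): 385·exp(−0.07702·11) = 165.019 mg/L
Dose 2 (225 mg at t=3 h): 225·exp(−0.07702·8) = 121.507 mg/L
Dose 3 (30 mg at t=6 h): 30·exp(−0.07702·5) = 20.412 mg/L
Dose 4 (240 mg at t=9 h): 240·exp(−0.07702·2) = 205.739 mg/L
C(11) = 165.019 + 121.507 + 20.412 + 205.739 = 512.677 mg/L

512.677 mg/L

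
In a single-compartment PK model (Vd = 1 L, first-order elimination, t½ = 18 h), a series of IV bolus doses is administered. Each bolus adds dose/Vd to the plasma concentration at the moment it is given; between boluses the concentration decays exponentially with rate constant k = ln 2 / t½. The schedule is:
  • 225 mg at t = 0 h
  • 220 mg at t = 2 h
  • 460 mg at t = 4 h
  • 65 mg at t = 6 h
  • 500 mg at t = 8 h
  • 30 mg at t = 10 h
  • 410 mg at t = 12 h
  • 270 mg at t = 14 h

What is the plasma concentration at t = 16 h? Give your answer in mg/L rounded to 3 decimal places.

1576.533 mg/L

k = ln 2 / 18 = 0.03851 per h
Dose 1 (225 mg at t=0 h): 225·exp(−0.03851·16) = 121.507 mg/L
Dose 2 (220 mg at t=2 h): 220·exp(−0.03851·14) = 128.318 mg/L
Dose 3 (460 mg at t=4 h): 460·exp(−0.03851·12) = 289.782 mg/L
Dose 4 (65 mg at t=6 h): 65·exp(−0.03851·10) = 44.226 mg/L
Dose 5 (500 mg at t=8 h): 500·exp(−0.03851·8) = 367.434 mg/L
Dose 6 (30 mg at t=10 h): 30·exp(−0.03851·6) = 23.811 mg/L
Dose 7 (410 mg at t=12 h): 410·exp(−0.03851·4) = 351.470 mg/L
Dose 8 (270 mg at t=14 h): 270·exp(−0.03851·2) = 249.986 mg/L
C(16) = 121.507 + 128.318 + 289.782 + 44.226 + 367.434 + 23.811 + 351.470 + 249.986 = 1576.533 mg/L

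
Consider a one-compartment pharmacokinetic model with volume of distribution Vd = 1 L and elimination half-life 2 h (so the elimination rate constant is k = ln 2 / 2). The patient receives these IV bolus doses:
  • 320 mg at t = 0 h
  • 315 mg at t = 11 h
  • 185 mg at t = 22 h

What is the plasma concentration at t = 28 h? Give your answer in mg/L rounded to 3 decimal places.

k = ln 2 / 2 = 0.34657 per h
Dose 1 (320 mg at t=0 h): 320·exp(−0.34657·28) = 0.020 mg/L
Dose 2 (315 mg at t=11 h): 315·exp(−0.34657·17) = 0.870 mg/L
Dose 3 (185 mg at t=22 h): 185·exp(−0.34657·6) = 23.125 mg/L
C(28) = 0.020 + 0.870 + 23.125 = 24.015 mg/L

24.015 mg/L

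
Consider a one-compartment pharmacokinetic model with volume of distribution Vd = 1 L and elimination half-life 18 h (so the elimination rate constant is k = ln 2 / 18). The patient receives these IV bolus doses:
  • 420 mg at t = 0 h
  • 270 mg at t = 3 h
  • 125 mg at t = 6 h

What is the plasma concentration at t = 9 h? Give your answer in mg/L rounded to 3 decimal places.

k = ln 2 / 18 = 0.03851 per h
Dose 1 (420 mg at t=0 h): 420·exp(−0.03851·9) = 296.985 mg/L
Dose 2 (270 mg at t=3 h): 270·exp(−0.03851·6) = 214.299 mg/L
Dose 3 (125 mg at t=6 h): 125·exp(−0.03851·3) = 111.362 mg/L
C(9) = 296.985 + 214.299 + 111.362 = 622.646 mg/L

622.646 mg/L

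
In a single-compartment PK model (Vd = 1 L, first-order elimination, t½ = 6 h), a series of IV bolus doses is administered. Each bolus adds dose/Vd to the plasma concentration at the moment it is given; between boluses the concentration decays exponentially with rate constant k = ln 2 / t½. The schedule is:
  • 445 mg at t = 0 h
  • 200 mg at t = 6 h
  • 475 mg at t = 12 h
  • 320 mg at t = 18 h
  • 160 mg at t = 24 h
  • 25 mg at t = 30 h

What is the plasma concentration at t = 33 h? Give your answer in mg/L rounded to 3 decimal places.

k = ln 2 / 6 = 0.11552 per h
Dose 1 (445 mg at t=0 h): 445·exp(−0.11552·33) = 9.833 mg/L
Dose 2 (200 mg at t=6 h): 200·exp(−0.11552·27) = 8.839 mg/L
Dose 3 (475 mg at t=12 h): 475·exp(−0.11552·21) = 41.984 mg/L
Dose 4 (320 mg at t=18 h): 320·exp(−0.11552·15) = 56.569 mg/L
Dose 5 (160 mg at t=24 h): 160·exp(−0.11552·9) = 56.569 mg/L
Dose 6 (25 mg at t=30 h): 25·exp(−0.11552·3) = 17.678 mg/L
C(33) = 9.833 + 8.839 + 41.984 + 56.569 + 56.569 + 17.678 = 191.471 mg/L

191.471 mg/L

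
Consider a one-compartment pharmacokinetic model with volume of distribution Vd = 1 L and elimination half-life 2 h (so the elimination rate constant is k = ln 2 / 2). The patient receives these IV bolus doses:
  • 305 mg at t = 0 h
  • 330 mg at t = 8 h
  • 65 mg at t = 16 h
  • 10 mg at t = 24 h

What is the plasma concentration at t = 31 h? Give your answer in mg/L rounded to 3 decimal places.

k = ln 2 / 2 = 0.34657 per h
Dose 1 (305 mg at t=0 h): 305·exp(−0.34657·31) = 0.007 mg/L
Dose 2 (330 mg at t=8 h): 330·exp(−0.34657·23) = 0.114 mg/L
Dose 3 (65 mg at t=16 h): 65·exp(−0.34657·15) = 0.359 mg/L
Dose 4 (10 mg at t=24 h): 10·exp(−0.34657·7) = 0.884 mg/L
C(31) = 0.007 + 0.114 + 0.359 + 0.884 = 1.363 mg/L

1.363 mg/L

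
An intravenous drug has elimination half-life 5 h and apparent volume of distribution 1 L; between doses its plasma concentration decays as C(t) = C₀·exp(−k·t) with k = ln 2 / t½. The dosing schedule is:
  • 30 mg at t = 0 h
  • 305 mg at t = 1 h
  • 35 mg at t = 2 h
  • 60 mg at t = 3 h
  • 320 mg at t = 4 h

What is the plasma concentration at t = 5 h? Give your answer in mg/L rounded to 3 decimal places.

k = ln 2 / 5 = 0.13863 per h
Dose 1 (30 mg at t=0 h): 30·exp(−0.13863·5) = 15.000 mg/L
Dose 2 (305 mg at t=1 h): 305·exp(−0.13863·4) = 175.176 mg/L
Dose 3 (35 mg at t=2 h): 35·exp(−0.13863·3) = 23.091 mg/L
Dose 4 (60 mg at t=3 h): 60·exp(−0.13863·2) = 45.471 mg/L
Dose 5 (320 mg at t=4 h): 320·exp(−0.13863·1) = 278.576 mg/L
C(5) = 15.000 + 175.176 + 23.091 + 45.471 + 278.576 = 537.316 mg/L

537.316 mg/L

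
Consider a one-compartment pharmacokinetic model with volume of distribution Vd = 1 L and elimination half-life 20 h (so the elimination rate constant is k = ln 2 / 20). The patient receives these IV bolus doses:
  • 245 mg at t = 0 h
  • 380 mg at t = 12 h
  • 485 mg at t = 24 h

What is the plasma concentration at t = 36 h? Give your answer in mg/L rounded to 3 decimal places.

k = ln 2 / 20 = 0.03466 per h
Dose 1 (245 mg at t=0 h): 245·exp(−0.03466·36) = 70.358 mg/L
Dose 2 (380 mg at t=12 h): 380·exp(−0.03466·24) = 165.405 mg/L
Dose 3 (485 mg at t=24 h): 485·exp(−0.03466·12) = 319.981 mg/L
C(36) = 70.358 + 165.405 + 319.981 = 555.743 mg/L

555.743 mg/L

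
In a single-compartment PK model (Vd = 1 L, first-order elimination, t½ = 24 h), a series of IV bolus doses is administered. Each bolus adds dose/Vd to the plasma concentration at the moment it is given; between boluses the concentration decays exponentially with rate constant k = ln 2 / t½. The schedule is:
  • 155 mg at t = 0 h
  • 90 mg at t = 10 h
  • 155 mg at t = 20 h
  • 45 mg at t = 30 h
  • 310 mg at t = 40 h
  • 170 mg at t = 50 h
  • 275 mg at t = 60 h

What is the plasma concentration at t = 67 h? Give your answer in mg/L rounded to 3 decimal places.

k = ln 2 / 24 = 0.02888 per h
Dose 1 (155 mg at t=0 h): 155·exp(−0.02888·67) = 22.385 mg/L
Dose 2 (90 mg at t=10 h): 90·exp(−0.02888·57) = 17.350 mg/L
Dose 3 (155 mg at t=20 h): 155·exp(−0.02888·47) = 39.885 mg/L
Dose 4 (45 mg at t=30 h): 45·exp(−0.02888·37) = 15.457 mg/L
Dose 5 (310 mg at t=40 h): 310·exp(−0.02888·27) = 142.136 mg/L
Dose 6 (170 mg at t=50 h): 170·exp(−0.02888·17) = 104.045 mg/L
Dose 7 (275 mg at t=60 h): 275·exp(−0.02888·7) = 224.663 mg/L
C(67) = 22.385 + 17.350 + 39.885 + 15.457 + 142.136 + 104.045 + 224.663 = 565.921 mg/L

565.921 mg/L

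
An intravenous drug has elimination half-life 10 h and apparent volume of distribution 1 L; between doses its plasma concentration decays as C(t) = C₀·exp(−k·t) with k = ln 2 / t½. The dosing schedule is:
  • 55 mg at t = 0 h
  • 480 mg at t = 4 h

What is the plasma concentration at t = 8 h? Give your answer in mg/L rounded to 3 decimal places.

395.361 mg/L

k = ln 2 / 10 = 0.06931 per h
Dose 1 (55 mg at t=0 h): 55·exp(−0.06931·8) = 31.589 mg/L
Dose 2 (480 mg at t=4 h): 480·exp(−0.06931·4) = 363.772 mg/L
C(8) = 31.589 + 363.772 = 395.361 mg/L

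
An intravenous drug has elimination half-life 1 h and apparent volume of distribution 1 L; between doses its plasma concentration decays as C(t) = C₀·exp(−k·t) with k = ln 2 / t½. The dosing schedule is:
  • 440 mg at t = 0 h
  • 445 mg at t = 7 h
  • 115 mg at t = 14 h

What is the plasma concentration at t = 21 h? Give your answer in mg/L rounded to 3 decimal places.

k = ln 2 / 1 = 0.69315 per h
Dose 1 (440 mg at t=0 h): 440·exp(−0.69315·21) = 0.000 mg/L
Dose 2 (445 mg at t=7 h): 445·exp(−0.69315·14) = 0.027 mg/L
Dose 3 (115 mg at t=14 h): 115·exp(−0.69315·7) = 0.898 mg/L
C(21) = 0.000 + 0.027 + 0.898 = 0.926 mg/L

0.926 mg/L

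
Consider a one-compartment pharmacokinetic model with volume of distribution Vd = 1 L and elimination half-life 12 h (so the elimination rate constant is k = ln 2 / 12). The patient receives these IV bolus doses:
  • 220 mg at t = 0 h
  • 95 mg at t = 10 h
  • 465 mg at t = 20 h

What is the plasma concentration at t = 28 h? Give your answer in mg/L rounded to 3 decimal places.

370.173 mg/L

k = ln 2 / 12 = 0.05776 per h
Dose 1 (220 mg at t=0 h): 220·exp(−0.05776·28) = 43.654 mg/L
Dose 2 (95 mg at t=10 h): 95·exp(−0.05776·18) = 33.588 mg/L
Dose 3 (465 mg at t=20 h): 465·exp(−0.05776·8) = 292.932 mg/L
C(28) = 43.654 + 33.588 + 292.932 = 370.173 mg/L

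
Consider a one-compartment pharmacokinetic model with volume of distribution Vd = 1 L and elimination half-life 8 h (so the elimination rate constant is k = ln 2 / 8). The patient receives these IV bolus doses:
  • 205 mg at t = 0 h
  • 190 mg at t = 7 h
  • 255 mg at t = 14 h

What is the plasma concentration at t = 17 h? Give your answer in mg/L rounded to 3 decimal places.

k = ln 2 / 8 = 0.08664 per h
Dose 1 (205 mg at t=0 h): 205·exp(−0.08664·17) = 46.996 mg/L
Dose 2 (190 mg at t=7 h): 190·exp(−0.08664·10) = 79.885 mg/L
Dose 3 (255 mg at t=14 h): 255·exp(−0.08664·3) = 196.632 mg/L
C(17) = 46.996 + 79.885 + 196.632 = 323.513 mg/L

323.513 mg/L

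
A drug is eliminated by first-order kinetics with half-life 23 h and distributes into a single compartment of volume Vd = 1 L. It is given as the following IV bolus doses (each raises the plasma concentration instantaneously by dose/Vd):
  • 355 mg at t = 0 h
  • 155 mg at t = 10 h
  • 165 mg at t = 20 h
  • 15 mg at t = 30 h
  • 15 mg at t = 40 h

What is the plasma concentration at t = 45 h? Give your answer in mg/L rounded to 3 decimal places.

k = ln 2 / 23 = 0.03014 per h
Dose 1 (355 mg at t=0 h): 355·exp(−0.03014·45) = 91.465 mg/L
Dose 2 (155 mg at t=10 h): 155·exp(−0.03014·35) = 53.981 mg/L
Dose 3 (165 mg at t=20 h): 165·exp(−0.03014·25) = 77.674 mg/L
Dose 4 (15 mg at t=30 h): 15·exp(−0.03014·15) = 9.545 mg/L
Dose 5 (15 mg at t=40 h): 15·exp(−0.03014·5) = 12.902 mg/L
C(45) = 91.465 + 53.981 + 77.674 + 9.545 + 12.902 = 245.567 mg/L

245.567 mg/L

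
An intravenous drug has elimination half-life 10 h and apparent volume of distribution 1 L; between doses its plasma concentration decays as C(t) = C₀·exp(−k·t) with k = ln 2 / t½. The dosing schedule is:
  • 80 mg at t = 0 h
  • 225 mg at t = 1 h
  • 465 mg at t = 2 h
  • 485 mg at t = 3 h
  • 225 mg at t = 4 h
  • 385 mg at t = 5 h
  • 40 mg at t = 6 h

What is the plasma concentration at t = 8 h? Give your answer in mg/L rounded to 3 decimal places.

1352.241 mg/L

k = ln 2 / 10 = 0.06931 per h
Dose 1 (80 mg at t=0 h): 80·exp(−0.06931·8) = 45.948 mg/L
Dose 2 (225 mg at t=1 h): 225·exp(−0.06931·7) = 138.504 mg/L
Dose 3 (465 mg at t=2 h): 465·exp(−0.06931·6) = 306.786 mg/L
Dose 4 (485 mg at t=3 h): 485·exp(−0.06931·5) = 342.947 mg/L
Dose 5 (225 mg at t=4 h): 225·exp(−0.06931·4) = 170.518 mg/L
Dose 6 (385 mg at t=5 h): 385·exp(−0.06931·3) = 312.717 mg/L
Dose 7 (40 mg at t=6 h): 40·exp(−0.06931·2) = 34.822 mg/L
C(8) = 45.948 + 138.504 + 306.786 + 342.947 + 170.518 + 312.717 + 34.822 = 1352.241 mg/L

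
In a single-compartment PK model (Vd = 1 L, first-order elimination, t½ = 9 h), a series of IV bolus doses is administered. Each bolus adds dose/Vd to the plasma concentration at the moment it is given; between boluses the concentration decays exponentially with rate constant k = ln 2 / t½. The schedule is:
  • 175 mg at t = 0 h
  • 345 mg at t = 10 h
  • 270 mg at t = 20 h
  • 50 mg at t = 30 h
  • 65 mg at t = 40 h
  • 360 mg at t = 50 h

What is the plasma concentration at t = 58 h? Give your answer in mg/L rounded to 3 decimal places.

k = ln 2 / 9 = 0.07702 per h
Dose 1 (175 mg at t=0 h): 175·exp(−0.07702·58) = 2.009 mg/L
Dose 2 (345 mg at t=10 h): 345·exp(−0.07702·48) = 8.557 mg/L
Dose 3 (270 mg at t=20 h): 270·exp(−0.07702·38) = 14.466 mg/L
Dose 4 (50 mg at t=30 h): 50·exp(−0.07702·28) = 5.787 mg/L
Dose 5 (65 mg at t=40 h): 65·exp(−0.07702·18) = 16.250 mg/L
Dose 6 (360 mg at t=50 h): 360·exp(−0.07702·8) = 194.411 mg/L
C(58) = 2.009 + 8.557 + 14.466 + 5.787 + 16.250 + 194.411 = 241.480 mg/L

241.480 mg/L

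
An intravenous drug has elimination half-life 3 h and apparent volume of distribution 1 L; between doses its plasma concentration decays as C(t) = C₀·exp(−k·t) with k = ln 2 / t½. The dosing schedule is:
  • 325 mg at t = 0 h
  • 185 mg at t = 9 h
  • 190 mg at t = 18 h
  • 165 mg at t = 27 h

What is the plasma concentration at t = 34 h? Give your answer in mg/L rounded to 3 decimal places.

38.152 mg/L

k = ln 2 / 3 = 0.23105 per h
Dose 1 (325 mg at t=0 h): 325·exp(−0.23105·34) = 0.126 mg/L
Dose 2 (185 mg at t=9 h): 185·exp(−0.23105·25) = 0.574 mg/L
Dose 3 (190 mg at t=18 h): 190·exp(−0.23105·16) = 4.713 mg/L
Dose 4 (165 mg at t=27 h): 165·exp(−0.23105·7) = 32.740 mg/L
C(34) = 0.126 + 0.574 + 4.713 + 32.740 = 38.152 mg/L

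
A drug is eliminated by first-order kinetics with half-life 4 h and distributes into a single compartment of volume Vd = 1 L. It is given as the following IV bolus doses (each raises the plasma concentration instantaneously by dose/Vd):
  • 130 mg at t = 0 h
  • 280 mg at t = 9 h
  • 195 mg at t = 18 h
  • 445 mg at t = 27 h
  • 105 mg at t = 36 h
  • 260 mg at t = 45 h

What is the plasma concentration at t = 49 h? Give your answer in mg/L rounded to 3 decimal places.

k = ln 2 / 4 = 0.17329 per h
Dose 1 (130 mg at t=0 h): 130·exp(−0.17329·49) = 0.027 mg/L
Dose 2 (280 mg at t=9 h): 280·exp(−0.17329·40) = 0.273 mg/L
Dose 3 (195 mg at t=18 h): 195·exp(−0.17329·31) = 0.906 mg/L
Dose 4 (445 mg at t=27 h): 445·exp(−0.17329·22) = 9.833 mg/L
Dose 5 (105 mg at t=36 h): 105·exp(−0.17329·13) = 11.037 mg/L
Dose 6 (260 mg at t=45 h): 260·exp(−0.17329·4) = 130.000 mg/L
C(49) = 0.027 + 0.273 + 0.906 + 9.833 + 11.037 + 130.000 = 152.076 mg/L

152.076 mg/L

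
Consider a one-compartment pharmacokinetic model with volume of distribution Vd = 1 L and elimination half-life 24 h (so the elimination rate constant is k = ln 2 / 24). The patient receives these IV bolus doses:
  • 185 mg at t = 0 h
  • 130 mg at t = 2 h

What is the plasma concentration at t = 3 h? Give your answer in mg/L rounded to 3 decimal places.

295.945 mg/L

k = ln 2 / 24 = 0.02888 per h
Dose 1 (185 mg at t=0 h): 185·exp(−0.02888·3) = 169.646 mg/L
Dose 2 (130 mg at t=2 h): 130·exp(−0.02888·1) = 126.299 mg/L
C(3) = 169.646 + 126.299 = 295.945 mg/L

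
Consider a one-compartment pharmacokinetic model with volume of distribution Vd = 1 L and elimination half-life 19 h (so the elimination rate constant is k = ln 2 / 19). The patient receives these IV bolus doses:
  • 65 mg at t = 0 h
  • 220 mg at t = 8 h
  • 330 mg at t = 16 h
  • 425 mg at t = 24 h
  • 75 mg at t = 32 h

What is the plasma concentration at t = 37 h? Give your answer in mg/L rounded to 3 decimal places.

k = ln 2 / 19 = 0.03648 per h
Dose 1 (65 mg at t=0 h): 65·exp(−0.03648·37) = 16.854 mg/L
Dose 2 (220 mg at t=8 h): 220·exp(−0.03648·29) = 76.376 mg/L
Dose 3 (330 mg at t=16 h): 330·exp(−0.03648·21) = 153.390 mg/L
Dose 4 (425 mg at t=24 h): 425·exp(−0.03648·13) = 264.497 mg/L
Dose 5 (75 mg at t=32 h): 75·exp(−0.03648·5) = 62.495 mg/L
C(37) = 16.854 + 76.376 + 153.390 + 264.497 + 62.495 = 573.611 mg/L

573.611 mg/L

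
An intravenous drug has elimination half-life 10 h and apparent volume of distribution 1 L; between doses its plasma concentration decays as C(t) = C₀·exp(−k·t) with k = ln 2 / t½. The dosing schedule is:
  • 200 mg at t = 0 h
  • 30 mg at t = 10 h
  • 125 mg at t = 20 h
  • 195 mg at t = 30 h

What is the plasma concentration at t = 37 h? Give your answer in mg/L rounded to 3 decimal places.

178.516 mg/L

k = ln 2 / 10 = 0.06931 per h
Dose 1 (200 mg at t=0 h): 200·exp(−0.06931·37) = 15.389 mg/L
Dose 2 (30 mg at t=10 h): 30·exp(−0.06931·27) = 4.617 mg/L
Dose 3 (125 mg at t=20 h): 125·exp(−0.06931·17) = 38.473 mg/L
Dose 4 (195 mg at t=30 h): 195·exp(−0.06931·7) = 120.037 mg/L
C(37) = 15.389 + 4.617 + 38.473 + 120.037 = 178.516 mg/L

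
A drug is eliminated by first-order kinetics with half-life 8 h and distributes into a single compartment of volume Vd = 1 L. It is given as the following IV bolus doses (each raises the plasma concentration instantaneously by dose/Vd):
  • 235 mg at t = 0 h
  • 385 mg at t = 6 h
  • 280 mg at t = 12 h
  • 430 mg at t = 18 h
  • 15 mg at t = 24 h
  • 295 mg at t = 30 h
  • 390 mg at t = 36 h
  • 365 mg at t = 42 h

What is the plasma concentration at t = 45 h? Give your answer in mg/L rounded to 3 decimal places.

618.502 mg/L

k = ln 2 / 8 = 0.08664 per h
Dose 1 (235 mg at t=0 h): 235·exp(−0.08664·45) = 4.762 mg/L
Dose 2 (385 mg at t=6 h): 385·exp(−0.08664·39) = 13.120 mg/L
Dose 3 (280 mg at t=12 h): 280·exp(−0.08664·33) = 16.048 mg/L
Dose 4 (430 mg at t=18 h): 430·exp(−0.08664·27) = 41.447 mg/L
Dose 5 (15 mg at t=24 h): 15·exp(−0.08664·21) = 2.432 mg/L
Dose 6 (295 mg at t=30 h): 295·exp(−0.08664·15) = 80.425 mg/L
Dose 7 (390 mg at t=36 h): 390·exp(−0.08664·9) = 178.816 mg/L
Dose 8 (365 mg at t=42 h): 365·exp(−0.08664·3) = 281.453 mg/L
C(45) = 4.762 + 13.120 + 16.048 + 41.447 + 2.432 + 80.425 + 178.816 + 281.453 = 618.502 mg/L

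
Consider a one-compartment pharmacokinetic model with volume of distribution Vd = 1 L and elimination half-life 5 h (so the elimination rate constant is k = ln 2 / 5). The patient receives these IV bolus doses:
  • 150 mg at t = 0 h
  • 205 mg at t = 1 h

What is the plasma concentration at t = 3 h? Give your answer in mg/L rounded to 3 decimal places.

254.324 mg/L

k = ln 2 / 5 = 0.13863 per h
Dose 1 (150 mg at t=0 h): 150·exp(−0.13863·3) = 98.963 mg/L
Dose 2 (205 mg at t=1 h): 205·exp(−0.13863·2) = 155.361 mg/L
C(3) = 98.963 + 155.361 = 254.324 mg/L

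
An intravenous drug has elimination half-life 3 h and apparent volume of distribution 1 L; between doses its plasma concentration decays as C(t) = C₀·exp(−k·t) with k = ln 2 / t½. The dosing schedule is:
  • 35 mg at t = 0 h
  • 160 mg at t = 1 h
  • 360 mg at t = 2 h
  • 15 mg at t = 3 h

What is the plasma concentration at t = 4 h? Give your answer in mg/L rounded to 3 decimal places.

332.581 mg/L

k = ln 2 / 3 = 0.23105 per h
Dose 1 (35 mg at t=0 h): 35·exp(−0.23105·4) = 13.890 mg/L
Dose 2 (160 mg at t=1 h): 160·exp(−0.23105·3) = 80.000 mg/L
Dose 3 (360 mg at t=2 h): 360·exp(−0.23105·2) = 226.786 mg/L
Dose 4 (15 mg at t=3 h): 15·exp(−0.23105·1) = 11.906 mg/L
C(4) = 13.890 + 80.000 + 226.786 + 11.906 = 332.581 mg/L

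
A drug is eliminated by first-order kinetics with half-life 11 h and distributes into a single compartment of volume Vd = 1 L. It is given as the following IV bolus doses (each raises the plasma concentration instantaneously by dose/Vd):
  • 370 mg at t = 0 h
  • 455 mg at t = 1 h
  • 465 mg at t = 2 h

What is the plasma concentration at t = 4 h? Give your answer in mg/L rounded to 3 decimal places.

1074.133 mg/L

k = ln 2 / 11 = 0.06301 per h
Dose 1 (370 mg at t=0 h): 370·exp(−0.06301·4) = 287.565 mg/L
Dose 2 (455 mg at t=1 h): 455·exp(−0.06301·3) = 376.628 mg/L
Dose 3 (465 mg at t=2 h): 465·exp(−0.06301·2) = 409.940 mg/L
C(4) = 287.565 + 376.628 + 409.940 = 1074.133 mg/L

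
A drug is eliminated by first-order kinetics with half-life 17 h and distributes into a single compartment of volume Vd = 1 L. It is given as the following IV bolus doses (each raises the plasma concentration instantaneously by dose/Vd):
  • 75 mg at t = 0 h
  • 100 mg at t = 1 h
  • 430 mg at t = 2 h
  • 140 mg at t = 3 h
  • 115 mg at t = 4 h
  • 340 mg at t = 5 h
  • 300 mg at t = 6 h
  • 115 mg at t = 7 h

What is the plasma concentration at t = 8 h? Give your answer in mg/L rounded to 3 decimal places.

1365.620 mg/L

k = ln 2 / 17 = 0.04077 per h
Dose 1 (75 mg at t=0 h): 75·exp(−0.04077·8) = 54.125 mg/L
Dose 2 (100 mg at t=1 h): 100·exp(−0.04077·7) = 75.170 mg/L
Dose 3 (430 mg at t=2 h): 430·exp(−0.04077·6) = 336.684 mg/L
Dose 4 (140 mg at t=3 h): 140·exp(−0.04077·5) = 114.180 mg/L
Dose 5 (115 mg at t=4 h): 115·exp(−0.04077·4) = 97.694 mg/L
Dose 6 (340 mg at t=5 h): 340·exp(−0.04077·3) = 300.854 mg/L
Dose 7 (300 mg at t=6 h): 300·exp(−0.04077·2) = 276.507 mg/L
Dose 8 (115 mg at t=7 h): 115·exp(−0.04077·1) = 110.405 mg/L
C(8) = 54.125 + 75.170 + 336.684 + 114.180 + 97.694 + 300.854 + 276.507 + 110.405 = 1365.620 mg/L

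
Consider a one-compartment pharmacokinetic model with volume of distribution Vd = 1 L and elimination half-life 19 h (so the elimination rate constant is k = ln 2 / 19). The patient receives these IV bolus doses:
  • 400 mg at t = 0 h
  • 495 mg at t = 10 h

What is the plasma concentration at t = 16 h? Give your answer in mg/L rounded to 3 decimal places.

620.820 mg/L

k = ln 2 / 19 = 0.03648 per h
Dose 1 (400 mg at t=0 h): 400·exp(−0.03648·16) = 223.132 mg/L
Dose 2 (495 mg at t=10 h): 495·exp(−0.03648·6) = 397.689 mg/L
C(16) = 223.132 + 397.689 = 620.820 mg/L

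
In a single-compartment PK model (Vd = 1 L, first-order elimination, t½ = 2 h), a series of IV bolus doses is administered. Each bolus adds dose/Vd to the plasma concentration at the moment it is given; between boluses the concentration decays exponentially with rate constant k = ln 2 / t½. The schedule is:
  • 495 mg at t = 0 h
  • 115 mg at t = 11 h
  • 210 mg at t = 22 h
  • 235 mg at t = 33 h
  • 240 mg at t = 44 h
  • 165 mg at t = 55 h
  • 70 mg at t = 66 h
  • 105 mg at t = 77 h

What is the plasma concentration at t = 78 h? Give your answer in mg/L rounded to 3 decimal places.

75.399 mg/L

k = ln 2 / 2 = 0.34657 per h
Dose 1 (495 mg at t=0 h): 495·exp(−0.34657·78) = 0.000 mg/L
Dose 2 (115 mg at t=11 h): 115·exp(−0.34657·67) = 0.000 mg/L
Dose 3 (210 mg at t=22 h): 210·exp(−0.34657·56) = 0.000 mg/L
Dose 4 (235 mg at t=33 h): 235·exp(−0.34657·45) = 0.000 mg/L
Dose 5 (240 mg at t=44 h): 240·exp(−0.34657·34) = 0.002 mg/L
Dose 6 (165 mg at t=55 h): 165·exp(−0.34657·23) = 0.057 mg/L
Dose 7 (70 mg at t=66 h): 70·exp(−0.34657·12) = 1.094 mg/L
Dose 8 (105 mg at t=77 h): 105·exp(−0.34657·1) = 74.246 mg/L
C(78) = 0.000 + 0.000 + 0.000 + 0.000 + 0.002 + 0.057 + 1.094 + 74.246 = 75.399 mg/L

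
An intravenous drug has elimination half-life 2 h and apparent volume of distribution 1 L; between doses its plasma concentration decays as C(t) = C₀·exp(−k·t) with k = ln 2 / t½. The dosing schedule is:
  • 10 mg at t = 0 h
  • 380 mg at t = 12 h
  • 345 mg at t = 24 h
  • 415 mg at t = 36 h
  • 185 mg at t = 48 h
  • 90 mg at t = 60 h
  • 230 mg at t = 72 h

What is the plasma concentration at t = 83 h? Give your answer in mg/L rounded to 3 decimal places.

k = ln 2 / 2 = 0.34657 per h
Dose 1 (10 mg at t=0 h): 10·exp(−0.34657·83) = 0.000 mg/L
Dose 2 (380 mg at t=12 h): 380·exp(−0.34657·71) = 0.000 mg/L
Dose 3 (345 mg at t=24 h): 345·exp(−0.34657·59) = 0.000 mg/L
Dose 4 (415 mg at t=36 h): 415·exp(−0.34657·47) = 0.000 mg/L
Dose 5 (185 mg at t=48 h): 185·exp(−0.34657·35) = 0.001 mg/L
Dose 6 (90 mg at t=60 h): 90·exp(−0.34657·23) = 0.031 mg/L
Dose 7 (230 mg at t=72 h): 230·exp(−0.34657·11) = 5.082 mg/L
C(83) = 0.000 + 0.000 + 0.000 + 0.000 + 0.001 + 0.031 + 5.082 = 5.114 mg/L

5.114 mg/L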